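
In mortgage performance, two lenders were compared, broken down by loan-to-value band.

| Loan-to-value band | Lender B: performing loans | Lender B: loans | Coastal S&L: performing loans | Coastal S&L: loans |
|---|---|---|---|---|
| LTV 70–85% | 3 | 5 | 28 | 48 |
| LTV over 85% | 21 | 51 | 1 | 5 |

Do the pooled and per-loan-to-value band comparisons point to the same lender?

LTV 70–85%: Lender B 3/5 = 60.0%, Coastal S&L 28/48 = 58.3% → Lender B
LTV over 85%: Lender B 21/51 = 41.2%, Coastal S&L 1/5 = 20.0% → Lender B
Overall: Lender B 24/56 = 42.9%, Coastal S&L 29/53 = 54.7% → Coastal S&L
Lender B wins each loan-to-value group but Coastal S&L wins overall — the comparison reverses. Lender B's loans skew toward LTV over 85%, which has a lower base rate.

No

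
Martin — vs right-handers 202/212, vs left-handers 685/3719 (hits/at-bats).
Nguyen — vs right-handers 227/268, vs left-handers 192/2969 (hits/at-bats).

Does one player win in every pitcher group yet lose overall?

No

Vs right-handers: Martin 202/212 = 95.3%, Nguyen 227/268 = 84.7% → Martin
Vs left-handers: Martin 685/3719 = 18.4%, Nguyen 192/2969 = 6.5% → Martin
Overall: Martin 887/3931 = 22.6%, Nguyen 419/3237 = 12.9% → Martin
Martin wins overall and in every pitcher group — no reversal.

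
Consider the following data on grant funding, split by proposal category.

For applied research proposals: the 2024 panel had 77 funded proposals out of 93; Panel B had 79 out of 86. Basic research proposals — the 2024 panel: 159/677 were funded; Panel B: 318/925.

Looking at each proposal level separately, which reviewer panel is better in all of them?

Applied research: the 2024 panel 77/93 = 82.8%, Panel B 79/86 = 91.9% → Panel B
Basic research: the 2024 panel 159/677 = 23.5%, Panel B 318/925 = 34.4% → Panel B
Panel B has the higher rate in both groups.

Panel B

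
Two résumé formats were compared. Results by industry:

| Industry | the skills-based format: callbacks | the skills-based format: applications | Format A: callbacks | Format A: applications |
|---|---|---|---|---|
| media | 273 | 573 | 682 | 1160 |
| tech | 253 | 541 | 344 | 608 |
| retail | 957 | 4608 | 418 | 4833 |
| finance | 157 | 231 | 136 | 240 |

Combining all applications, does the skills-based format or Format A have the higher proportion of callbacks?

the skills-based format

Media: the skills-based format 273/573 = 47.6%, Format A 682/1160 = 58.8% → Format A
Tech: the skills-based format 253/541 = 46.8%, Format A 344/608 = 56.6% → Format A
Retail: the skills-based format 957/4608 = 20.8%, Format A 418/4833 = 8.6% → the skills-based format
Finance: the skills-based format 157/231 = 68.0%, Format A 136/240 = 56.7% → the skills-based format
Overall: the skills-based format 1640/5953 = 27.5%, Format A 1580/6841 = 23.1% → the skills-based format
(Neither sweeps every industry group, but the skills-based format has the higher pooled rate.)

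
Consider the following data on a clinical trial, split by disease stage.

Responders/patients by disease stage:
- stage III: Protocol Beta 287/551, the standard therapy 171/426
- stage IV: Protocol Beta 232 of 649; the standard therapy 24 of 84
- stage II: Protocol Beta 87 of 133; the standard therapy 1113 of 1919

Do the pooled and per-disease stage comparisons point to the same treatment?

Stage III: Protocol Beta 287/551 = 52.1%, the standard therapy 171/426 = 40.1% → Protocol Beta
Stage IV: Protocol Beta 232/649 = 35.7%, the standard therapy 24/84 = 28.6% → Protocol Beta
Stage II: Protocol Beta 87/133 = 65.4%, the standard therapy 1113/1919 = 58.0% → Protocol Beta
Overall: Protocol Beta 606/1333 = 45.5%, the standard therapy 1308/2429 = 53.8% → the standard therapy
Protocol Beta wins each disease group but the standard therapy wins overall — the comparison reverses. Protocol Beta's patients skew toward stage IV, which has a lower base rate.

No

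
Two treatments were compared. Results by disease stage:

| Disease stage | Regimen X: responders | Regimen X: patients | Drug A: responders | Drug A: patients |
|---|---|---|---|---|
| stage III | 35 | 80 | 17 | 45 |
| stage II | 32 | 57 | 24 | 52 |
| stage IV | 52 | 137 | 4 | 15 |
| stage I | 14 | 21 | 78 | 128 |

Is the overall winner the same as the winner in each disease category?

Stage III: Regimen X 35/80 = 43.8%, Drug A 17/45 = 37.8% → Regimen X
Stage II: Regimen X 32/57 = 56.1%, Drug A 24/52 = 46.2% → Regimen X
Stage IV: Regimen X 52/137 = 38.0%, Drug A 4/15 = 26.7% → Regimen X
Stage I: Regimen X 14/21 = 66.7%, Drug A 78/128 = 60.9% → Regimen X
Overall: Regimen X 133/295 = 45.1%, Drug A 123/240 = 51.2% → Drug A
Regimen X wins each disease group but Drug A wins overall — the comparison reverses. Regimen X's patients skew toward stage IV, which has a lower base rate.

No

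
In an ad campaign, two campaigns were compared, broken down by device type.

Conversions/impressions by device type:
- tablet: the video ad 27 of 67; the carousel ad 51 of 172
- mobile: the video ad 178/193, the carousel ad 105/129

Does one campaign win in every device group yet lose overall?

Tablet: the video ad 27/67 = 40.3%, the carousel ad 51/172 = 29.7% → the video ad
Mobile: the video ad 178/193 = 92.2%, the carousel ad 105/129 = 81.4% → the video ad
Overall: the video ad 205/260 = 78.8%, the carousel ad 156/301 = 51.8% → the video ad
The video ad wins overall and in every device group — no reversal.

No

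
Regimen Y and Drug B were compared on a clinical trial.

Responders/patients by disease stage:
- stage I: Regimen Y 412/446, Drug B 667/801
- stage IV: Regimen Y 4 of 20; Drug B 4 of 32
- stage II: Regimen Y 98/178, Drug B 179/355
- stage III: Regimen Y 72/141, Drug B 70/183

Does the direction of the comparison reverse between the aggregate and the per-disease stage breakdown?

No

Stage I: Regimen Y 412/446 = 92.4%, Drug B 667/801 = 83.3% → Regimen Y
Stage IV: Regimen Y 4/20 = 20.0%, Drug B 4/32 = 12.5% → Regimen Y
Stage II: Regimen Y 98/178 = 55.1%, Drug B 179/355 = 50.4% → Regimen Y
Stage III: Regimen Y 72/141 = 51.1%, Drug B 70/183 = 38.3% → Regimen Y
Overall: Regimen Y 586/785 = 74.6%, Drug B 920/1371 = 67.1% → Regimen Y
Regimen Y wins overall and in every disease group — no reversal.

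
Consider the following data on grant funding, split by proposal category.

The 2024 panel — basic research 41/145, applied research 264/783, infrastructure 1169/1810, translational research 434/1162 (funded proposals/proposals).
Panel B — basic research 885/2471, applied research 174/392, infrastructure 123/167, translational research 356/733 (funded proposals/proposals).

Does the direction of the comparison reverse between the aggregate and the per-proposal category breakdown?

Basic research: the 2024 panel 41/145 = 28.3%, Panel B 885/2471 = 35.8% → Panel B
Applied research: the 2024 panel 264/783 = 33.7%, Panel B 174/392 = 44.4% → Panel B
Infrastructure: the 2024 panel 1169/1810 = 64.6%, Panel B 123/167 = 73.7% → Panel B
Translational research: the 2024 panel 434/1162 = 37.3%, Panel B 356/733 = 48.6% → Panel B
Overall: the 2024 panel 1908/3900 = 48.9%, Panel B 1538/3763 = 40.9% → the 2024 panel
Panel B wins each proposal group but the 2024 panel wins overall — the comparison reverses. Panel B's proposals skew toward basic research, which has a lower base rate.

Yes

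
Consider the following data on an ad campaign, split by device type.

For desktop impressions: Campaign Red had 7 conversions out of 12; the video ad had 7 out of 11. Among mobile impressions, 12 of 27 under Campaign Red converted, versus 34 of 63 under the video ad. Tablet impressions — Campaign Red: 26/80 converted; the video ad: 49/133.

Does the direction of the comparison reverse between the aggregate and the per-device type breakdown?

No

Desktop: Campaign Red 7/12 = 58.3%, the video ad 7/11 = 63.6% → the video ad
Mobile: Campaign Red 12/27 = 44.4%, the video ad 34/63 = 54.0% → the video ad
Tablet: Campaign Red 26/80 = 32.5%, the video ad 49/133 = 36.8% → the video ad
Overall: Campaign Red 45/119 = 37.8%, the video ad 90/207 = 43.5% → the video ad
The video ad wins overall and in every device group — no reversal.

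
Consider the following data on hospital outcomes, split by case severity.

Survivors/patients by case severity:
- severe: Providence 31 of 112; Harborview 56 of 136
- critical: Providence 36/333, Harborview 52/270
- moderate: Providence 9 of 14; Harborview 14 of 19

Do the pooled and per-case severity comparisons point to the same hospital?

Severe: Providence 31/112 = 27.7%, Harborview 56/136 = 41.2% → Harborview
Critical: Providence 36/333 = 10.8%, Harborview 52/270 = 19.3% → Harborview
Moderate: Providence 9/14 = 64.3%, Harborview 14/19 = 73.7% → Harborview
Overall: Providence 76/459 = 16.6%, Harborview 122/425 = 28.7% → Harborview
Harborview wins overall and in every case group — no reversal.

Yes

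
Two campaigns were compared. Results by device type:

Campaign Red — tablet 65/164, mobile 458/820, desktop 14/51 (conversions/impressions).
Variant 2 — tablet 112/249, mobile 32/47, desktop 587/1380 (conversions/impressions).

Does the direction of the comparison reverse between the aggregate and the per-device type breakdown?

Yes

Tablet: Campaign Red 65/164 = 39.6%, Variant 2 112/249 = 45.0% → Variant 2
Mobile: Campaign Red 458/820 = 55.9%, Variant 2 32/47 = 68.1% → Variant 2
Desktop: Campaign Red 14/51 = 27.5%, Variant 2 587/1380 = 42.5% → Variant 2
Overall: Campaign Red 537/1035 = 51.9%, Variant 2 731/1676 = 43.6% → Campaign Red
Variant 2 wins each device group but Campaign Red wins overall — the comparison reverses. Variant 2's impressions skew toward desktop, which has a lower base rate.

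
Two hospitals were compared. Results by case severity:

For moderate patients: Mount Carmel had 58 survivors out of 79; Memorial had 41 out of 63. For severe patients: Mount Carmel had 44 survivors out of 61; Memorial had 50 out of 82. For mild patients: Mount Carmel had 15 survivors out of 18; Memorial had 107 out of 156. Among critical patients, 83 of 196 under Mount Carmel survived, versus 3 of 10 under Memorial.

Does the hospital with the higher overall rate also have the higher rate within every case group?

Moderate: Mount Carmel 58/79 = 73.4%, Memorial 41/63 = 65.1% → Mount Carmel
Severe: Mount Carmel 44/61 = 72.1%, Memorial 50/82 = 61.0% → Mount Carmel
Mild: Mount Carmel 15/18 = 83.3%, Memorial 107/156 = 68.6% → Mount Carmel
Critical: Mount Carmel 83/196 = 42.3%, Memorial 3/10 = 30.0% → Mount Carmel
Overall: Mount Carmel 200/354 = 56.5%, Memorial 201/311 = 64.6% → Memorial
Mount Carmel wins each case group but Memorial wins overall — the comparison reverses. Mount Carmel's patients skew toward critical, which has a lower base rate.

No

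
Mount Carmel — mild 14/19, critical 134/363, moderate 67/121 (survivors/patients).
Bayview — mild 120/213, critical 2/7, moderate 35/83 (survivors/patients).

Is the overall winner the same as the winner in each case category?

No

Mild: Mount Carmel 14/19 = 73.7%, Bayview 120/213 = 56.3% → Mount Carmel
Critical: Mount Carmel 134/363 = 36.9%, Bayview 2/7 = 28.6% → Mount Carmel
Moderate: Mount Carmel 67/121 = 55.4%, Bayview 35/83 = 42.2% → Mount Carmel
Overall: Mount Carmel 215/503 = 42.7%, Bayview 157/303 = 51.8% → Bayview
Mount Carmel wins each case group but Bayview wins overall — the comparison reverses. Mount Carmel's patients skew toward critical, which has a lower base rate.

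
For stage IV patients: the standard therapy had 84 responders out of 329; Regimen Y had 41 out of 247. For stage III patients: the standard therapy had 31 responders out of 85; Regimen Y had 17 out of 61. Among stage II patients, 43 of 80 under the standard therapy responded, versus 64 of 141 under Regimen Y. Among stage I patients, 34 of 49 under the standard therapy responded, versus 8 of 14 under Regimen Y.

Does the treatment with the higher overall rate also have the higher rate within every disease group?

Stage IV: the standard therapy 84/329 = 25.5%, Regimen Y 41/247 = 16.6% → the standard therapy
Stage III: the standard therapy 31/85 = 36.5%, Regimen Y 17/61 = 27.9% → the standard therapy
Stage II: the standard therapy 43/80 = 53.8%, Regimen Y 64/141 = 45.4% → the standard therapy
Stage I: the standard therapy 34/49 = 69.4%, Regimen Y 8/14 = 57.1% → the standard therapy
Overall: the standard therapy 192/543 = 35.4%, Regimen Y 130/463 = 28.1% → the standard therapy
The standard therapy wins overall and in every disease group — no reversal.

Yes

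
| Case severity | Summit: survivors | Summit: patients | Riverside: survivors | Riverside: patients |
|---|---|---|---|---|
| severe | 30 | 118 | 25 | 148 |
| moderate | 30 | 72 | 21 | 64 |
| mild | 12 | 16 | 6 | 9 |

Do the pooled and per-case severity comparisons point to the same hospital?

Severe: Summit 30/118 = 25.4%, Riverside 25/148 = 16.9% → Summit
Moderate: Summit 30/72 = 41.7%, Riverside 21/64 = 32.8% → Summit
Mild: Summit 12/16 = 75.0%, Riverside 6/9 = 66.7% → Summit
Overall: Summit 72/206 = 35.0%, Riverside 52/221 = 23.5% → Summit
Summit wins overall and in every case group — no reversal.

Yes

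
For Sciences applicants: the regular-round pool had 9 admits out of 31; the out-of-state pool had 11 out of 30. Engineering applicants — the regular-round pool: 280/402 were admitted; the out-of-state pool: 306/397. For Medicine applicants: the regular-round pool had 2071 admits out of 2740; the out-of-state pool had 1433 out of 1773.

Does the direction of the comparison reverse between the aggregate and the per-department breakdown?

Sciences: the regular-round pool 9/31 = 29.0%, the out-of-state pool 11/30 = 36.7% → the out-of-state pool
Engineering: the regular-round pool 280/402 = 69.7%, the out-of-state pool 306/397 = 77.1% → the out-of-state pool
Medicine: the regular-round pool 2071/2740 = 75.6%, the out-of-state pool 1433/1773 = 80.8% → the out-of-state pool
Overall: the regular-round pool 2360/3173 = 74.4%, the out-of-state pool 1750/2200 = 79.5% → the out-of-state pool
The out-of-state pool wins overall and in every department group — no reversal.

No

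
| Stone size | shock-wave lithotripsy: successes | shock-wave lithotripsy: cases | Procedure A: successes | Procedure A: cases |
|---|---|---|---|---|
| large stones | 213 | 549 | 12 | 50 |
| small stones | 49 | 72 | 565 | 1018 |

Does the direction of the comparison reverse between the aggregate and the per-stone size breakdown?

Yes

Large stones: shock-wave lithotripsy 213/549 = 38.8%, Procedure A 12/50 = 24.0% → shock-wave lithotripsy
Small stones: shock-wave lithotripsy 49/72 = 68.1%, Procedure A 565/1018 = 55.5% → shock-wave lithotripsy
Overall: shock-wave lithotripsy 262/621 = 42.2%, Procedure A 577/1068 = 54.0% → Procedure A
Shock-wave lithotripsy wins each stone group but Procedure A wins overall — the comparison reverses. Shock-wave lithotripsy's cases skew toward large stones, which has a lower base rate.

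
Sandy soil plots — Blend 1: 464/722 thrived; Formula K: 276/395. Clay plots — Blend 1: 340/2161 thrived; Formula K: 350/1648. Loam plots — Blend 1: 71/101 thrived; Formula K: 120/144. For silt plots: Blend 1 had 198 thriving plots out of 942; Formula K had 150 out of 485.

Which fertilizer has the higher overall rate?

Sandy soil: Blend 1 464/722 = 64.3%, Formula K 276/395 = 69.9% → Formula K
Clay: Blend 1 340/2161 = 15.7%, Formula K 350/1648 = 21.2% → Formula K
Loam: Blend 1 71/101 = 70.3%, Formula K 120/144 = 83.3% → Formula K
Silt: Blend 1 198/942 = 21.0%, Formula K 150/485 = 30.9% → Formula K
Overall: Blend 1 1073/3926 = 27.3%, Formula K 896/2672 = 33.5% → Formula K

Formula K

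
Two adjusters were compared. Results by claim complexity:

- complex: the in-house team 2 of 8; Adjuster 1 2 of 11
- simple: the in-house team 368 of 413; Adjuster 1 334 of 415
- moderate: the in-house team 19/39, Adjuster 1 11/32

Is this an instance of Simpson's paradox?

No

Complex: the in-house team 2/8 = 25.0%, Adjuster 1 2/11 = 18.2% → the in-house team
Simple: the in-house team 368/413 = 89.1%, Adjuster 1 334/415 = 80.5% → the in-house team
Moderate: the in-house team 19/39 = 48.7%, Adjuster 1 11/32 = 34.4% → the in-house team
Overall: the in-house team 389/460 = 84.6%, Adjuster 1 347/458 = 75.8% → the in-house team
The in-house team wins overall and in every claim group — no reversal.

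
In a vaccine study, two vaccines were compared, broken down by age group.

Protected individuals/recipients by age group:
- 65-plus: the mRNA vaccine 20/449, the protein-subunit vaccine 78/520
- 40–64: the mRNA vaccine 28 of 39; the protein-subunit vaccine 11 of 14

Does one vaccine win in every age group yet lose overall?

65-plus: the mRNA vaccine 20/449 = 4.5%, the protein-subunit vaccine 78/520 = 15.0% → the protein-subunit vaccine
40–64: the mRNA vaccine 28/39 = 71.8%, the protein-subunit vaccine 11/14 = 78.6% → the protein-subunit vaccine
Overall: the mRNA vaccine 48/488 = 9.8%, the protein-subunit vaccine 89/534 = 16.7% → the protein-subunit vaccine
The protein-subunit vaccine wins overall and in every age group — no reversal.

No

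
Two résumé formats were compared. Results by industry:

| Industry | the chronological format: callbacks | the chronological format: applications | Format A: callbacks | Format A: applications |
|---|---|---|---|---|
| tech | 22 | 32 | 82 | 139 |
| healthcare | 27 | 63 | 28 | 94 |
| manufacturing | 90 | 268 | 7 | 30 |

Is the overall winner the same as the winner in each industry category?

Tech: the chronological format 22/32 = 68.8%, Format A 82/139 = 59.0% → the chronological format
Healthcare: the chronological format 27/63 = 42.9%, Format A 28/94 = 29.8% → the chronological format
Manufacturing: the chronological format 90/268 = 33.6%, Format A 7/30 = 23.3% → the chronological format
Overall: the chronological format 139/363 = 38.3%, Format A 117/263 = 44.5% → Format A
The chronological format wins each industry group but Format A wins overall — the comparison reverses. The chronological format's applications skew toward manufacturing, which has a lower base rate.

No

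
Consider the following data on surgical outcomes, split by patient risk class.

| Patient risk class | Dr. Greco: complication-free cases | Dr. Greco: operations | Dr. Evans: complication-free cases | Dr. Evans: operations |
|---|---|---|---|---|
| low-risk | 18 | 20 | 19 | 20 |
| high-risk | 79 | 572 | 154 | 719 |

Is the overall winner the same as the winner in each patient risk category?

Low-risk: Dr. Greco 18/20 = 90.0%, Dr. Evans 19/20 = 95.0% → Dr. Evans
High-risk: Dr. Greco 79/572 = 13.8%, Dr. Evans 154/719 = 21.4% → Dr. Evans
Overall: Dr. Greco 97/592 = 16.4%, Dr. Evans 173/739 = 23.4% → Dr. Evans
Dr. Evans wins overall and in every patient risk group — no reversal.

Yes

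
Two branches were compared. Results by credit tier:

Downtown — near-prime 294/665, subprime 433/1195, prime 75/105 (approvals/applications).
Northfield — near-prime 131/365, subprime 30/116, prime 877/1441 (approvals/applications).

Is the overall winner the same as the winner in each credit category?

No

Near-prime: Downtown 294/665 = 44.2%, Northfield 131/365 = 35.9% → Downtown
Subprime: Downtown 433/1195 = 36.2%, Northfield 30/116 = 25.9% → Downtown
Prime: Downtown 75/105 = 71.4%, Northfield 877/1441 = 60.9% → Downtown
Overall: Downtown 802/1965 = 40.8%, Northfield 1038/1922 = 54.0% → Northfield
Downtown wins each credit group but Northfield wins overall — the comparison reverses. Downtown's applications skew toward subprime, which has a lower base rate.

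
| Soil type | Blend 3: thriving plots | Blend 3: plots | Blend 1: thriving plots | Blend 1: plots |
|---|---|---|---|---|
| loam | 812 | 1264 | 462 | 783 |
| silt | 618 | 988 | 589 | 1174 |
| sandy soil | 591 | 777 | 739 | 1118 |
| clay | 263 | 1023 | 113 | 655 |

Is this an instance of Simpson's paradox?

No

Loam: Blend 3 812/1264 = 64.2%, Blend 1 462/783 = 59.0% → Blend 3
Silt: Blend 3 618/988 = 62.6%, Blend 1 589/1174 = 50.2% → Blend 3
Sandy soil: Blend 3 591/777 = 76.1%, Blend 1 739/1118 = 66.1% → Blend 3
Clay: Blend 3 263/1023 = 25.7%, Blend 1 113/655 = 17.3% → Blend 3
Overall: Blend 3 2284/4052 = 56.4%, Blend 1 1903/3730 = 51.0% → Blend 3
Blend 3 wins overall and in every soil group — no reversal.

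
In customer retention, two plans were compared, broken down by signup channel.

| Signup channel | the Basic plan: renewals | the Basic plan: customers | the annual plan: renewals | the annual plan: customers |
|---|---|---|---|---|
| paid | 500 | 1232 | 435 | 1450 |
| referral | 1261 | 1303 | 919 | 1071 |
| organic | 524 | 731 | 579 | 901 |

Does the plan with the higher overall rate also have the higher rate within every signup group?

Yes

Paid: the Basic plan 500/1232 = 40.6%, the annual plan 435/1450 = 30.0% → the Basic plan
Referral: the Basic plan 1261/1303 = 96.8%, the annual plan 919/1071 = 85.8% → the Basic plan
Organic: the Basic plan 524/731 = 71.7%, the annual plan 579/901 = 64.3% → the Basic plan
Overall: the Basic plan 2285/3266 = 70.0%, the annual plan 1933/3422 = 56.5% → the Basic plan
The Basic plan wins overall and in every signup group — no reversal.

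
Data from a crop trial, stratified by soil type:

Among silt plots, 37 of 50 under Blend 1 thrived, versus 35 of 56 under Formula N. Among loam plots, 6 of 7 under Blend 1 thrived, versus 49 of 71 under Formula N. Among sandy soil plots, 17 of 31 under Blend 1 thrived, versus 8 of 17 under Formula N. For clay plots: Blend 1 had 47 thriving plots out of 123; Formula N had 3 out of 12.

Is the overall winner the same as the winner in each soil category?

No

Silt: Blend 1 37/50 = 74.0%, Formula N 35/56 = 62.5% → Blend 1
Loam: Blend 1 6/7 = 85.7%, Formula N 49/71 = 69.0% → Blend 1
Sandy soil: Blend 1 17/31 = 54.8%, Formula N 8/17 = 47.1% → Blend 1
Clay: Blend 1 47/123 = 38.2%, Formula N 3/12 = 25.0% → Blend 1
Overall: Blend 1 107/211 = 50.7%, Formula N 95/156 = 60.9% → Formula N
Blend 1 wins each soil group but Formula N wins overall — the comparison reverses. Blend 1's plots skew toward clay, which has a lower base rate.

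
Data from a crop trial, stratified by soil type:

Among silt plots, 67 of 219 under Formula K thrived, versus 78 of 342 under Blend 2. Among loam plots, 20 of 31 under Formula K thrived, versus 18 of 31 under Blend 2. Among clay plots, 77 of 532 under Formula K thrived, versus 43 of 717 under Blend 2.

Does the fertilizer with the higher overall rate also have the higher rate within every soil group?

Silt: Formula K 67/219 = 30.6%, Blend 2 78/342 = 22.8% → Formula K
Loam: Formula K 20/31 = 64.5%, Blend 2 18/31 = 58.1% → Formula K
Clay: Formula K 77/532 = 14.5%, Blend 2 43/717 = 6.0% → Formula K
Overall: Formula K 164/782 = 21.0%, Blend 2 139/1090 = 12.8% → Formula K
Formula K wins overall and in every soil group — no reversal.

Yes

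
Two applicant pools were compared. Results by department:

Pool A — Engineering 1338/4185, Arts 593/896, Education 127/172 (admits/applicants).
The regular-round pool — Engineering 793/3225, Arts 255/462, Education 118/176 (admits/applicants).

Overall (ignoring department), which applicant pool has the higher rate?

Engineering: Pool A 1338/4185 = 32.0%, the regular-round pool 793/3225 = 24.6% → Pool A
Arts: Pool A 593/896 = 66.2%, the regular-round pool 255/462 = 55.2% → Pool A
Education: Pool A 127/172 = 73.8%, the regular-round pool 118/176 = 67.0% → Pool A
Overall: Pool A 2058/5253 = 39.2%, the regular-round pool 1166/3863 = 30.2% → Pool A

Pool A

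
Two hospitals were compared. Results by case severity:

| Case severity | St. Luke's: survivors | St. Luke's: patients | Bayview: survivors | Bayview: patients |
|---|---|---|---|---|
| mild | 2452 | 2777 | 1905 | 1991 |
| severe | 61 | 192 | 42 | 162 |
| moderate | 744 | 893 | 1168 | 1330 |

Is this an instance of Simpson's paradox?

No

Mild: St. Luke's 2452/2777 = 88.3%, Bayview 1905/1991 = 95.7% → Bayview
Severe: St. Luke's 61/192 = 31.8%, Bayview 42/162 = 25.9% → St. Luke's
Moderate: St. Luke's 744/893 = 83.3%, Bayview 1168/1330 = 87.8% → Bayview
Overall: St. Luke's 3257/3862 = 84.3%, Bayview 3115/3483 = 89.4% → Bayview
Neither sweeps: St. Luke's wins 1 of 3 groups, Bayview wins 2. Bayview wins overall but not every group — no Simpson reversal.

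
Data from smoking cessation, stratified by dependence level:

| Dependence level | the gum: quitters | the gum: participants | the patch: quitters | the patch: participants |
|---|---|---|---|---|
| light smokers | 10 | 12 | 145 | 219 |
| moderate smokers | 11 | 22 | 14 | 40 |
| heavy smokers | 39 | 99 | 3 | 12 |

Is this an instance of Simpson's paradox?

Yes

Light smokers: the gum 10/12 = 83.3%, the patch 145/219 = 66.2% → the gum
Moderate smokers: the gum 11/22 = 50.0%, the patch 14/40 = 35.0% → the gum
Heavy smokers: the gum 39/99 = 39.4%, the patch 3/12 = 25.0% → the gum
Overall: the gum 60/133 = 45.1%, the patch 162/271 = 59.8% → the patch
The gum wins each dependence group but the patch wins overall — the comparison reverses. The gum's participants skew toward heavy smokers, which has a lower base rate.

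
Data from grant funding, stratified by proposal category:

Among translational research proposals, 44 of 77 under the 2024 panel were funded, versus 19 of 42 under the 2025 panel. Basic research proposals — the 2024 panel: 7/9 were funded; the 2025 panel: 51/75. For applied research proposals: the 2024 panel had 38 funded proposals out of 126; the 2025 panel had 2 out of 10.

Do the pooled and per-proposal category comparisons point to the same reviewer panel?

No

Translational research: the 2024 panel 44/77 = 57.1%, the 2025 panel 19/42 = 45.2% → the 2024 panel
Basic research: the 2024 panel 7/9 = 77.8%, the 2025 panel 51/75 = 68.0% → the 2024 panel
Applied research: the 2024 panel 38/126 = 30.2%, the 2025 panel 2/10 = 20.0% → the 2024 panel
Overall: the 2024 panel 89/212 = 42.0%, the 2025 panel 72/127 = 56.7% → the 2025 panel
The 2024 panel wins each proposal group but the 2025 panel wins overall — the comparison reverses. The 2024 panel's proposals skew toward applied research, which has a lower base rate.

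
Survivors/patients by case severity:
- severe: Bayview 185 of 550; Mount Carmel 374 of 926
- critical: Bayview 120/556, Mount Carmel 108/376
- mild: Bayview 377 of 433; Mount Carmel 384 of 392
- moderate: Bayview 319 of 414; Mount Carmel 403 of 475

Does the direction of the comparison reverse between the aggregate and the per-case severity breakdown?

Severe: Bayview 185/550 = 33.6%, Mount Carmel 374/926 = 40.4% → Mount Carmel
Critical: Bayview 120/556 = 21.6%, Mount Carmel 108/376 = 28.7% → Mount Carmel
Mild: Bayview 377/433 = 87.1%, Mount Carmel 384/392 = 98.0% → Mount Carmel
Moderate: Bayview 319/414 = 77.1%, Mount Carmel 403/475 = 84.8% → Mount Carmel
Overall: Bayview 1001/1953 = 51.3%, Mount Carmel 1269/2169 = 58.5% → Mount Carmel
Mount Carmel wins overall and in every case group — no reversal.

No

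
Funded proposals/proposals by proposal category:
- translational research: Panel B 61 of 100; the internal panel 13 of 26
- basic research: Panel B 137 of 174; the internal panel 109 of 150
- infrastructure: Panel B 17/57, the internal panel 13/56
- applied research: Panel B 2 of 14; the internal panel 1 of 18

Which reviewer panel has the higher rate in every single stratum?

Panel B

Translational research: Panel B 61/100 = 61.0%, the internal panel 13/26 = 50.0% → Panel B
Basic research: Panel B 137/174 = 78.7%, the internal panel 109/150 = 72.7% → Panel B
Infrastructure: Panel B 17/57 = 29.8%, the internal panel 13/56 = 23.2% → Panel B
Applied research: Panel B 2/14 = 14.3%, the internal panel 1/18 = 5.6% → Panel B
Panel B has the higher rate in all 4 groups.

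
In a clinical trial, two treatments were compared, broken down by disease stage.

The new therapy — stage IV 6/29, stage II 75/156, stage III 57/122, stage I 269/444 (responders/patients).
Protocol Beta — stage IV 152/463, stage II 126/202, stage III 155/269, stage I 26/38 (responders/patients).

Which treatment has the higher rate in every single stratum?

Protocol Beta

Stage IV: the new therapy 6/29 = 20.7%, Protocol Beta 152/463 = 32.8% → Protocol Beta
Stage II: the new therapy 75/156 = 48.1%, Protocol Beta 126/202 = 62.4% → Protocol Beta
Stage III: the new therapy 57/122 = 46.7%, Protocol Beta 155/269 = 57.6% → Protocol Beta
Stage I: the new therapy 269/444 = 60.6%, Protocol Beta 26/38 = 68.4% → Protocol Beta
Protocol Beta has the higher rate in all 4 groups.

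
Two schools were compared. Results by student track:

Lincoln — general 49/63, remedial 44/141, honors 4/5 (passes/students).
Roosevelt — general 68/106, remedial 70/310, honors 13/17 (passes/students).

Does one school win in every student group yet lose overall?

No

General: Lincoln 49/63 = 77.8%, Roosevelt 68/106 = 64.2% → Lincoln
Remedial: Lincoln 44/141 = 31.2%, Roosevelt 70/310 = 22.6% → Lincoln
Honors: Lincoln 4/5 = 80.0%, Roosevelt 13/17 = 76.5% → Lincoln
Overall: Lincoln 97/209 = 46.4%, Roosevelt 151/433 = 34.9% → Lincoln
Lincoln wins overall and in every student group — no reversal.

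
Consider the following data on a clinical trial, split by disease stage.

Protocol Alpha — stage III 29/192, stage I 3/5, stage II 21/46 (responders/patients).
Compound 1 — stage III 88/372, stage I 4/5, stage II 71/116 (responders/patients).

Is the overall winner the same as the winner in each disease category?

Yes

Stage III: Protocol Alpha 29/192 = 15.1%, Compound 1 88/372 = 23.7% → Compound 1
Stage I: Protocol Alpha 3/5 = 60.0%, Compound 1 4/5 = 80.0% → Compound 1
Stage II: Protocol Alpha 21/46 = 45.7%, Compound 1 71/116 = 61.2% → Compound 1
Overall: Protocol Alpha 53/243 = 21.8%, Compound 1 163/493 = 33.1% → Compound 1
Compound 1 wins overall and in every disease group — no reversal.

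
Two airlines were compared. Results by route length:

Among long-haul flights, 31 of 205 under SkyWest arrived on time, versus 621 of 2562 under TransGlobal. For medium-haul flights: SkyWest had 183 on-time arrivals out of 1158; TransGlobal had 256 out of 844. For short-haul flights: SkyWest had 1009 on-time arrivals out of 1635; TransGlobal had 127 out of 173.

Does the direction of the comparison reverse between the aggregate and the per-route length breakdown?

Long-haul: SkyWest 31/205 = 15.1%, TransGlobal 621/2562 = 24.2% → TransGlobal
Medium-haul: SkyWest 183/1158 = 15.8%, TransGlobal 256/844 = 30.3% → TransGlobal
Short-haul: SkyWest 1009/1635 = 61.7%, TransGlobal 127/173 = 73.4% → TransGlobal
Overall: SkyWest 1223/2998 = 40.8%, TransGlobal 1004/3579 = 28.1% → SkyWest
TransGlobal wins each route group but SkyWest wins overall — the comparison reverses. TransGlobal's flights skew toward long-haul, which has a lower base rate.

Yes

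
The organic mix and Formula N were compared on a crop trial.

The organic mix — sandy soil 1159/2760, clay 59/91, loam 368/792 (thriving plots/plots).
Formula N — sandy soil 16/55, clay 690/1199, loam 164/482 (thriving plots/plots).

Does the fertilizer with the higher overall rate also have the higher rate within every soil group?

No

Sandy soil: the organic mix 1159/2760 = 42.0%, Formula N 16/55 = 29.1% → the organic mix
Clay: the organic mix 59/91 = 64.8%, Formula N 690/1199 = 57.5% → the organic mix
Loam: the organic mix 368/792 = 46.5%, Formula N 164/482 = 34.0% → the organic mix
Overall: the organic mix 1586/3643 = 43.5%, Formula N 870/1736 = 50.1% → Formula N
The organic mix wins each soil group but Formula N wins overall — the comparison reverses. The organic mix's plots skew toward sandy soil, which has a lower base rate.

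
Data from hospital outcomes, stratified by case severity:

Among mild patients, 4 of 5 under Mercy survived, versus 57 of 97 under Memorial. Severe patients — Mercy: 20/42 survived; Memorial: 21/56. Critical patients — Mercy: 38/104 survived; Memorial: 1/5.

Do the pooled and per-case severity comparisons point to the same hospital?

No

Mild: Mercy 4/5 = 80.0%, Memorial 57/97 = 58.8% → Mercy
Severe: Mercy 20/42 = 47.6%, Memorial 21/56 = 37.5% → Mercy
Critical: Mercy 38/104 = 36.5%, Memorial 1/5 = 20.0% → Mercy
Overall: Mercy 62/151 = 41.1%, Memorial 79/158 = 50.0% → Memorial
Mercy wins each case group but Memorial wins overall — the comparison reverses. Mercy's patients skew toward critical, which has a lower base rate.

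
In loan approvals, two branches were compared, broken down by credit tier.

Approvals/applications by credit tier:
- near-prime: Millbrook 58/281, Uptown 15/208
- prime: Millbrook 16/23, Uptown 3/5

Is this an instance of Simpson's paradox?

Near-prime: Millbrook 58/281 = 20.6%, Uptown 15/208 = 7.2% → Millbrook
Prime: Millbrook 16/23 = 69.6%, Uptown 3/5 = 60.0% → Millbrook
Overall: Millbrook 74/304 = 24.3%, Uptown 18/213 = 8.5% → Millbrook
Millbrook wins overall and in every credit group — no reversal.

No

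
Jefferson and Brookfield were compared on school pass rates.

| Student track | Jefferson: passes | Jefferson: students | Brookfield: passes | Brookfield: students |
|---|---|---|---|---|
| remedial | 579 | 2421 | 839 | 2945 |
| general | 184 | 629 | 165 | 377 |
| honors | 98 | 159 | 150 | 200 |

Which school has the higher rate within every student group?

Brookfield

Remedial: Jefferson 579/2421 = 23.9%, Brookfield 839/2945 = 28.5% → Brookfield
General: Jefferson 184/629 = 29.3%, Brookfield 165/377 = 43.8% → Brookfield
Honors: Jefferson 98/159 = 61.6%, Brookfield 150/200 = 75.0% → Brookfield
Brookfield has the higher rate in all 3 groups.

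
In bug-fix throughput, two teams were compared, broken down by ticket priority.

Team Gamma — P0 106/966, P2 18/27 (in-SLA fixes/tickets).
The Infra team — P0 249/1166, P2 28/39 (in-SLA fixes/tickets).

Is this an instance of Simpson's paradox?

No

P0: Team Gamma 106/966 = 11.0%, the Infra team 249/1166 = 21.4% → the Infra team
P2: Team Gamma 18/27 = 66.7%, the Infra team 28/39 = 71.8% → the Infra team
Overall: Team Gamma 124/993 = 12.5%, the Infra team 277/1205 = 23.0% → the Infra team
The Infra team wins overall and in every ticket group — no reversal.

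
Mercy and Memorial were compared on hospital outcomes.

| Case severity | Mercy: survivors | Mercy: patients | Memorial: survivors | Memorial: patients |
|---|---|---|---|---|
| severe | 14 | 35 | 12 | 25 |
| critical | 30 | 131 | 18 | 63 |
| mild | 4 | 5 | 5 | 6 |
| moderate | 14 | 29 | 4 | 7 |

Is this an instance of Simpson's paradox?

Severe: Mercy 14/35 = 40.0%, Memorial 12/25 = 48.0% → Memorial
Critical: Mercy 30/131 = 22.9%, Memorial 18/63 = 28.6% → Memorial
Mild: Mercy 4/5 = 80.0%, Memorial 5/6 = 83.3% → Memorial
Moderate: Mercy 14/29 = 48.3%, Memorial 4/7 = 57.1% → Memorial
Overall: Mercy 62/200 = 31.0%, Memorial 39/101 = 38.6% → Memorial
Memorial wins overall and in every case group — no reversal.

No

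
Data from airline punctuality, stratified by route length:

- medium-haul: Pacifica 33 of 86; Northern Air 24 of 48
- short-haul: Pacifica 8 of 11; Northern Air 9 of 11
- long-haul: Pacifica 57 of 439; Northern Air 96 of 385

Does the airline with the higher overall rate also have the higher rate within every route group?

Yes

Medium-haul: Pacifica 33/86 = 38.4%, Northern Air 24/48 = 50.0% → Northern Air
Short-haul: Pacifica 8/11 = 72.7%, Northern Air 9/11 = 81.8% → Northern Air
Long-haul: Pacifica 57/439 = 13.0%, Northern Air 96/385 = 24.9% → Northern Air
Overall: Pacifica 98/536 = 18.3%, Northern Air 129/444 = 29.1% → Northern Air
Northern Air wins overall and in every route group — no reversal.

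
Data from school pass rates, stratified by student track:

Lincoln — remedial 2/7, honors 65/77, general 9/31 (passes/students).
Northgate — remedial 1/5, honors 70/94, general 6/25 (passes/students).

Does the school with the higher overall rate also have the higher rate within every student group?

Remedial: Lincoln 2/7 = 28.6%, Northgate 1/5 = 20.0% → Lincoln
Honors: Lincoln 65/77 = 84.4%, Northgate 70/94 = 74.5% → Lincoln
General: Lincoln 9/31 = 29.0%, Northgate 6/25 = 24.0% → Lincoln
Overall: Lincoln 76/115 = 66.1%, Northgate 77/124 = 62.1% → Lincoln
Lincoln wins overall and in every student group — no reversal.

Yes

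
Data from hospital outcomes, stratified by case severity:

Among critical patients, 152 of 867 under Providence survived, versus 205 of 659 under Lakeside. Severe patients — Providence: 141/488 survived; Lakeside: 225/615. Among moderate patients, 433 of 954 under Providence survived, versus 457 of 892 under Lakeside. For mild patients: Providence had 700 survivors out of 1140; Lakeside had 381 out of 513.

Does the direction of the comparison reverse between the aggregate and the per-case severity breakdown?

No

Critical: Providence 152/867 = 17.5%, Lakeside 205/659 = 31.1% → Lakeside
Severe: Providence 141/488 = 28.9%, Lakeside 225/615 = 36.6% → Lakeside
Moderate: Providence 433/954 = 45.4%, Lakeside 457/892 = 51.2% → Lakeside
Mild: Providence 700/1140 = 61.4%, Lakeside 381/513 = 74.3% → Lakeside
Overall: Providence 1426/3449 = 41.3%, Lakeside 1268/2679 = 47.3% → Lakeside
Lakeside wins overall and in every case group — no reversal.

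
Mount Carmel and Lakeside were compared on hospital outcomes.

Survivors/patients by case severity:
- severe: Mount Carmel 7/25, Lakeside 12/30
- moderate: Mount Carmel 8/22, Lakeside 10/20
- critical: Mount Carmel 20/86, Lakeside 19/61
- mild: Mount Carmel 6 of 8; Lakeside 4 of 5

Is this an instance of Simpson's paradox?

Severe: Mount Carmel 7/25 = 28.0%, Lakeside 12/30 = 40.0% → Lakeside
Moderate: Mount Carmel 8/22 = 36.4%, Lakeside 10/20 = 50.0% → Lakeside
Critical: Mount Carmel 20/86 = 23.3%, Lakeside 19/61 = 31.1% → Lakeside
Mild: Mount Carmel 6/8 = 75.0%, Lakeside 4/5 = 80.0% → Lakeside
Overall: Mount Carmel 41/141 = 29.1%, Lakeside 45/116 = 38.8% → Lakeside
Lakeside wins overall and in every case group — no reversal.

No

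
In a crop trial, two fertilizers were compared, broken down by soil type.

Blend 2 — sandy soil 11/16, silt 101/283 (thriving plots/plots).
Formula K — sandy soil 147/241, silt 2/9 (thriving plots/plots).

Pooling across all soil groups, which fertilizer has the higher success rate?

Sandy soil: Blend 2 11/16 = 68.8%, Formula K 147/241 = 61.0% → Blend 2
Silt: Blend 2 101/283 = 35.7%, Formula K 2/9 = 22.2% → Blend 2
Overall: Blend 2 112/299 = 37.5%, Formula K 149/250 = 59.6% → Formula K
(Blend 2 wins every soil group but Formula K wins overall — Blend 2's plots skew toward the low-rate silt group.)

Formula K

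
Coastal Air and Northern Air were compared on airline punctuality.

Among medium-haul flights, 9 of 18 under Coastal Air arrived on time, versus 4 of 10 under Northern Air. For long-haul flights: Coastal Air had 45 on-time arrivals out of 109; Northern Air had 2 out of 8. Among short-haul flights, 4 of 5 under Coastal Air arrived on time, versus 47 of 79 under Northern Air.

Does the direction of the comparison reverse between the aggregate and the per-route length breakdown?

Yes

Medium-haul: Coastal Air 9/18 = 50.0%, Northern Air 4/10 = 40.0% → Coastal Air
Long-haul: Coastal Air 45/109 = 41.3%, Northern Air 2/8 = 25.0% → Coastal Air
Short-haul: Coastal Air 4/5 = 80.0%, Northern Air 47/79 = 59.5% → Coastal Air
Overall: Coastal Air 58/132 = 43.9%, Northern Air 53/97 = 54.6% → Northern Air
Coastal Air wins each route group but Northern Air wins overall — the comparison reverses. Coastal Air's flights skew toward long-haul, which has a lower base rate.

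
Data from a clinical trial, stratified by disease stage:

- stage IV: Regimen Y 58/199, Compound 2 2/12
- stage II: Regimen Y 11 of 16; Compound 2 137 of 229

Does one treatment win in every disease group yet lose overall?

Yes

Stage IV: Regimen Y 58/199 = 29.1%, Compound 2 2/12 = 16.7% → Regimen Y
Stage II: Regimen Y 11/16 = 68.8%, Compound 2 137/229 = 59.8% → Regimen Y
Overall: Regimen Y 69/215 = 32.1%, Compound 2 139/241 = 57.7% → Compound 2
Regimen Y wins each disease group but Compound 2 wins overall — the comparison reverses. Regimen Y's patients skew toward stage IV, which has a lower base rate.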